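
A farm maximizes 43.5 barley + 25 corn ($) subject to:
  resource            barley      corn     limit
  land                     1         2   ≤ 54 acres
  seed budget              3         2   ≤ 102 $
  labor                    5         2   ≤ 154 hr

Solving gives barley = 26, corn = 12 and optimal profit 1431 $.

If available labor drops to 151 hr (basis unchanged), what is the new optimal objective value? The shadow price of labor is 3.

Δb = -3, so new z* = 1431 + (3)·(-3) = 1431 − 9 = 1422.

1422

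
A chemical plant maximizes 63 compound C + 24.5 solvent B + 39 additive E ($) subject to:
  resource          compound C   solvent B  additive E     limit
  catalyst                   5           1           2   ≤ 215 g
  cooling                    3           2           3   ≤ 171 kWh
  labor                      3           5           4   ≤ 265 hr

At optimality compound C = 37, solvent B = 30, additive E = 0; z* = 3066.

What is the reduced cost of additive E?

-1.5

Check each constraint at x*: catalyst 215/215 (tight); cooling 171/171 (tight); labor 261/265 (slack 4).
Since labor is not tight, its dual is 0.
Dual feasibility on the basic columns requires 5·y_catalyst + 3·y_cooling = 63, 1·y_catalyst + 2·y_cooling = 24.5.
This yields shadow prices y_catalyst = 7.5, y_cooling = 8.5.
Reduced cost of additive E: c₃ − yᵀa₃ = 39 − (7.5·2 + 8.5·3) = 39 − 40.5 = -1.5.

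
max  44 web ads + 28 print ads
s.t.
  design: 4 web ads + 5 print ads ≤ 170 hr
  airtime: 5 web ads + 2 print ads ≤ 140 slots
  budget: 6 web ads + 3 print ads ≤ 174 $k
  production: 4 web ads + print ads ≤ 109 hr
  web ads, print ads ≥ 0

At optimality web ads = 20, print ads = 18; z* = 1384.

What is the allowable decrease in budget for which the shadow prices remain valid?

Binding constraints: design, budget. The basis is B = [[4,5],[6,3]] with det -18.
Per unit decrease in budget, x* moves by d = (-0.2778, 0.2222).
The basis stays optimal until web ads reaches 0; allowable decrease = 72 $k.

72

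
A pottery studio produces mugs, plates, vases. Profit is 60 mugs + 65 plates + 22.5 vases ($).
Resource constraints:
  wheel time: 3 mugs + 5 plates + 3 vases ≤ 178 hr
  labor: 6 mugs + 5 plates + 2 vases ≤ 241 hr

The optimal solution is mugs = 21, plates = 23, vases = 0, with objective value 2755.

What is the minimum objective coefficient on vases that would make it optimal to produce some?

Check each constraint at x*: wheel time 178/178 (tight); labor 241/241 (tight).
From A_Bᵀ y = c: 3·y_wheel time + 6·y_labor = 60; 5·y_wheel time + 5·y_labor = 65.
This yields shadow prices y_wheel time = 6, y_labor = 7.
vases enters the basis when its profit ≥ yᵀa₃ = 6·3 + 7·2 = 32.

32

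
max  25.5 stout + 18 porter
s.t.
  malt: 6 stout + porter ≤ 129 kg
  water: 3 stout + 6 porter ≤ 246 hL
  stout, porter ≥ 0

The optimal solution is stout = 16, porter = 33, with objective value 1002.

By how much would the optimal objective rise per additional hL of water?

2.5

Check each constraint at x*: malt 129/129 (tight); water 246/246 (tight).
The binding rows give the dual system: 6·y_malt + 3·y_water = 25.5 and 1·y_malt + 6·y_water = 18.
→ y_malt = 3 and y_water = 2.5.
Shadow price of water = 2.5.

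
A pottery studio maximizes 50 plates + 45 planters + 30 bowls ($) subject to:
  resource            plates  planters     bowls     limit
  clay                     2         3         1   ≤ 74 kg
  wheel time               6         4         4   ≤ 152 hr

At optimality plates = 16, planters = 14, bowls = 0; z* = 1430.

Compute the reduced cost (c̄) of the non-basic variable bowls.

-1

Both clay and wheel time are binding at x*.
The binding rows give the dual system: 2·y_clay + 6·y_wheel time = 50 and 3·y_clay + 4·y_wheel time = 45.
This yields shadow prices y_clay = 7, y_wheel time = 6.
Reduced cost of bowls: c₃ − yᵀa₃ = 30 − (7·1 + 6·4) = 30 − 31 = -1.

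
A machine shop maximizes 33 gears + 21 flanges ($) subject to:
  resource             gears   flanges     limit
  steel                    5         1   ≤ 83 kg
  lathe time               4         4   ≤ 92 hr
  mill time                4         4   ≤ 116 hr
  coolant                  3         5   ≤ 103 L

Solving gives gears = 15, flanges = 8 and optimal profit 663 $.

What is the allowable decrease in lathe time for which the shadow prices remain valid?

25.6

Binding constraints: steel, lathe time. The basis is B = [[5,1],[4,4]] with det 16.
Per unit decrease in lathe time, x* moves by d = (0.0625, -0.3125).
The basis stays optimal until flanges reaches 0; allowable decrease = 25.6 hr.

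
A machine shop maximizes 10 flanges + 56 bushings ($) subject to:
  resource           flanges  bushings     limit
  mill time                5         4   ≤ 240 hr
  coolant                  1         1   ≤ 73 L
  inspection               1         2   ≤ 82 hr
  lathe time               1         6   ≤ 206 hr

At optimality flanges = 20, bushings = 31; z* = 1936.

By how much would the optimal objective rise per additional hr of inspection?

1

Binding: inspection and lathe time. Non-binding: mill time (16 unused), coolant (22 unused).
By complementary slackness, y = 0 for the non-binding constraints.
Dual feasibility on the basic columns requires 1·y_inspection + 1·y_lathe time = 10, 2·y_inspection + 6·y_lathe time = 56.
→ y_inspection = 1 and y_lathe time = 9.
Shadow price of inspection = 1.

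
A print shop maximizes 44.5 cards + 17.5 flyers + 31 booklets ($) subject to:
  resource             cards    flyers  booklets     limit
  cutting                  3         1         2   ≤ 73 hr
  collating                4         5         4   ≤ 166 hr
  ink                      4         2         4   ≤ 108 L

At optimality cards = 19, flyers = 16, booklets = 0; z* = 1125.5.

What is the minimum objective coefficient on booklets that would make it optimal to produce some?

35

At the optimum: cutting uses 73 of 73 (binding); collating uses 156 of 166 (slack = 10); ink uses 108 of 108 (binding).
By complementary slackness, y = 0 for the non-binding constraint.
From A_Bᵀ y = c: 3·y_cutting + 4·y_ink = 44.5; 1·y_cutting + 2·y_ink = 17.5.
→ y_cutting = 9.5 and y_ink = 4.
booklets enters the basis when its profit ≥ yᵀa₃ = 9.5·2 + 4·4 = 35.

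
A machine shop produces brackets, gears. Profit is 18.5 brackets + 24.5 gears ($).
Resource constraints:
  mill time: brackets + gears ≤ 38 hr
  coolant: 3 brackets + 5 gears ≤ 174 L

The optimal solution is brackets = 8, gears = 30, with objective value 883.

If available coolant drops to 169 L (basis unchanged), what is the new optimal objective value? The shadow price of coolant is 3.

868

Δb = -5, so new z* = 883 + (3)·(-5) = 883 − 15 = 868.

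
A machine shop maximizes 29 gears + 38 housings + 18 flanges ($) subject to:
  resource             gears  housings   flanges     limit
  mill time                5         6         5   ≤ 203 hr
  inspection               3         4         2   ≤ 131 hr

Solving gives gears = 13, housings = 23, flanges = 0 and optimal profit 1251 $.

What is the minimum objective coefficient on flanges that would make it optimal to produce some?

21

Both mill time and inspection are binding at x*.
Dual feasibility on the basic columns requires 5·y_mill time + 3·y_inspection = 29, 6·y_mill time + 4·y_inspection = 38.
Solving: y_mill time = 1, y_inspection = 8.
flanges enters the basis when its profit ≥ yᵀa₃ = 1·5 + 8·2 = 21.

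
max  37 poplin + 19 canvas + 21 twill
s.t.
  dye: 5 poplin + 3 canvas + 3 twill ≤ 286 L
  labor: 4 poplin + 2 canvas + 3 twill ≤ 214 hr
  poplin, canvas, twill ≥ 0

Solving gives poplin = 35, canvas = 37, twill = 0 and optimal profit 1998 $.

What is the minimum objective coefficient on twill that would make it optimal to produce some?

Check each constraint at x*: dye 286/286 (tight); labor 214/214 (tight).
From A_Bᵀ y = c: 5·y_dye + 4·y_labor = 37; 3·y_dye + 2·y_labor = 19.
→ y_dye = 1 and y_labor = 8.
twill enters the basis when its profit ≥ yᵀa₃ = 1·3 + 8·3 = 27.

27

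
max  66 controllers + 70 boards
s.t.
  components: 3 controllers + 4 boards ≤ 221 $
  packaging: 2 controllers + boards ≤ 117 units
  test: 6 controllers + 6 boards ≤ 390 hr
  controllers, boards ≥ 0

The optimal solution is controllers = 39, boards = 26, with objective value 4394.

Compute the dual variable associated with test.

9

Check each constraint at x*: components 221/221 (tight); packaging 104/117 (slack 13); test 390/390 (tight).
Since packaging is not tight, its dual is 0.
From A_Bᵀ y = c: 3·y_components + 6·y_test = 66; 4·y_components + 6·y_test = 70.
Solving: y_components = 4, y_test = 9.
Shadow price of test = 9.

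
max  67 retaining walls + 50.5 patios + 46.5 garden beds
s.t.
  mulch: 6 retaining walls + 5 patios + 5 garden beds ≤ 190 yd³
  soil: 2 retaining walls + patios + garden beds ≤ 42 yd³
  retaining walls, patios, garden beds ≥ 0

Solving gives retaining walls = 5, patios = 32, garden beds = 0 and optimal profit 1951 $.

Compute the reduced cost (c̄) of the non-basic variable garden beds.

-4

Check each constraint at x*: mulch 190/190 (tight); soil 42/42 (tight).
The binding rows give the dual system: 6·y_mulch + 2·y_soil = 67 and 5·y_mulch + 1·y_soil = 50.5.
This yields shadow prices y_mulch = 8.5, y_soil = 8.
Reduced cost of garden beds: c₃ − yᵀa₃ = 46.5 − (8.5·5 + 8·1) = 46.5 − 50.5 = -4.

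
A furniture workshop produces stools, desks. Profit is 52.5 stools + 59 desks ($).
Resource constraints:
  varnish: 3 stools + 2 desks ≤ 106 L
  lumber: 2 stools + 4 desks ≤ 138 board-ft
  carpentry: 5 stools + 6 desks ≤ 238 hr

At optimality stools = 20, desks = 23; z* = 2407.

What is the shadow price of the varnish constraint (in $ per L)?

2.5

At the optimum: varnish uses 106 of 106 (binding); lumber uses 132 of 138 (slack = 6); carpentry uses 238 of 238 (binding).
Slack constraints have shadow price 0 (complementary slackness).
The binding rows give the dual system: 3·y_varnish + 5·y_carpentry = 52.5 and 2·y_varnish + 6·y_carpentry = 59.
Solving: y_varnish = 2.5, y_carpentry = 9.
Shadow price of varnish = 2.5.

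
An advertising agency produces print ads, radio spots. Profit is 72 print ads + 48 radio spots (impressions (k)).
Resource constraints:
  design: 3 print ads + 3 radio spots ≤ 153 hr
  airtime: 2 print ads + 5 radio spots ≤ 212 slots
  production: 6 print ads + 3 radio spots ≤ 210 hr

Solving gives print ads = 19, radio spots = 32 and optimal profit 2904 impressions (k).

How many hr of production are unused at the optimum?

production used = 6·19 + 3·32 = 210; slack = 210 − 210 = 0.

0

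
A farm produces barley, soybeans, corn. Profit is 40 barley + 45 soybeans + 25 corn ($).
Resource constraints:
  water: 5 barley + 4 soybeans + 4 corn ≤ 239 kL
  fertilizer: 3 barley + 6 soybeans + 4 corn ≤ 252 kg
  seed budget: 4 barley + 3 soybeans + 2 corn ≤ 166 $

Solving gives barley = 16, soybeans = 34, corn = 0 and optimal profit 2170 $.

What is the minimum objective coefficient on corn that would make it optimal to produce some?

30

At the optimum: water uses 216 of 239 (slack = 23); fertilizer uses 252 of 252 (binding); seed budget uses 166 of 166 (binding).
Slack constraints have shadow price 0 (complementary slackness).
Dual feasibility on the basic columns requires 3·y_fertilizer + 4·y_seed budget = 40, 6·y_fertilizer + 3·y_seed budget = 45.
Solving: y_fertilizer = 4, y_seed budget = 7.
corn enters the basis when its profit ≥ yᵀa₃ = 4·4 + 7·2 = 30.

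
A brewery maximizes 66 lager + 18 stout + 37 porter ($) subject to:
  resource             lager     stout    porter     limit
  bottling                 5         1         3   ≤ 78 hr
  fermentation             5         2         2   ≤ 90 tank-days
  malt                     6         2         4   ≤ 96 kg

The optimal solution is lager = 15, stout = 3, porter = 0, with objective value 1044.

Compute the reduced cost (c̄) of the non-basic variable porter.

-5

Check each constraint at x*: bottling 78/78 (tight); fermentation 81/90 (slack 9); malt 96/96 (tight).
Slack constraints have shadow price 0 (complementary slackness).
The binding rows give the dual system: 5·y_bottling + 6·y_malt = 66 and 1·y_bottling + 2·y_malt = 18.
Solving: y_bottling = 6, y_malt = 6.
Reduced cost of porter: c₃ − yᵀa₃ = 37 − (6·3 + 6·4) = 37 − 42 = -5.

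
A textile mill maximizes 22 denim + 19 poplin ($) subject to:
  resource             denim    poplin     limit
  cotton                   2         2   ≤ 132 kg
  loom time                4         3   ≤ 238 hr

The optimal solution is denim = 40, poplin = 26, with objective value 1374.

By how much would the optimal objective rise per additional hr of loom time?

Both cotton and loom time are binding at x*.
Dual feasibility on the basic columns requires 2·y_cotton + 4·y_loom time = 22, 2·y_cotton + 3·y_loom time = 19.
This yields shadow prices y_cotton = 5, y_loom time = 3.
Shadow price of loom time = 3.

3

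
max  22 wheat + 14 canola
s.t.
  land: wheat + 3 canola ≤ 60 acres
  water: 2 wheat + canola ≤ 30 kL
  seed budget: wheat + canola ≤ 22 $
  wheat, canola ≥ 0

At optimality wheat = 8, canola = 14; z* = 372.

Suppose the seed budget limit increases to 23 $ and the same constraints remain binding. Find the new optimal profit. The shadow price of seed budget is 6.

Δb = 1, so new z* = 372 + (6)·(1) = 372 + 6 = 378.

378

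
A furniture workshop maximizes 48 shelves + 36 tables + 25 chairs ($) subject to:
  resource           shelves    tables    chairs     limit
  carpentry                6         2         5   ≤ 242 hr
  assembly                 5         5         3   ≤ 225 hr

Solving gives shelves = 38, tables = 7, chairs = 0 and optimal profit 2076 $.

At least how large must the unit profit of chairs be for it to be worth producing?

Both carpentry and assembly are binding at x*.
Dual feasibility on the basic columns requires 6·y_carpentry + 5·y_assembly = 48, 2·y_carpentry + 5·y_assembly = 36.
Solving: y_carpentry = 3, y_assembly = 6.
chairs enters the basis when its profit ≥ yᵀa₃ = 3·5 + 6·3 = 33.

33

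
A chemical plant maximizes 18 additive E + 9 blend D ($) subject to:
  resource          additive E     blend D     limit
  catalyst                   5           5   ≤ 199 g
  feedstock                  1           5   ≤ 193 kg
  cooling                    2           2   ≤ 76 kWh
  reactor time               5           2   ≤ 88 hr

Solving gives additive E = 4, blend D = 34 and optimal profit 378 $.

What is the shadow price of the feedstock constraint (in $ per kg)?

Binding: cooling and reactor time. Non-binding: catalyst (9 unused), feedstock (19 unused).
Slack constraints have shadow price 0 (complementary slackness).
Dual feasibility on the basic columns requires 2·y_cooling + 5·y_reactor time = 18, 2·y_cooling + 2·y_reactor time = 9.
Solving: y_cooling = 1.5, y_reactor time = 3.
Shadow price of feedstock = 0.

0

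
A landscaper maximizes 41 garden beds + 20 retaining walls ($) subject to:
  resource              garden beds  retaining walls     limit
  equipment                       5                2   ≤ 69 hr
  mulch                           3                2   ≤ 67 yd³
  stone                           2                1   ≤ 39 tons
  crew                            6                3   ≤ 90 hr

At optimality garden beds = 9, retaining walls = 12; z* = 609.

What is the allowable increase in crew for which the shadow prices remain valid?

12

Binding constraints: equipment, crew. The basis is B = [[5,2],[6,3]] with det 3.
Per unit increase in crew, x* moves by d = (-0.6667, 1.6667).
The basis stays optimal until mulch becomes binding; allowable increase = 12 hr.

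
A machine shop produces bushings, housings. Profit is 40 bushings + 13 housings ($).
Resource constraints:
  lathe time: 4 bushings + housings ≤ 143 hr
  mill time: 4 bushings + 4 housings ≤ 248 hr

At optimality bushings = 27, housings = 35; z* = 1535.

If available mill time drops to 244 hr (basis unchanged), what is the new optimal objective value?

Check each constraint at x*: lathe time 143/143 (tight); mill time 248/248 (tight).
The binding rows give the dual system: 4·y_lathe time + 4·y_mill time = 40 and 1·y_lathe time + 4·y_mill time = 13.
→ y_lathe time = 9 and y_mill time = 1.
Δz = y_mill time·Δb = 1 × (-4) = -4, so new z* = 1535 − 4 = 1531.

1531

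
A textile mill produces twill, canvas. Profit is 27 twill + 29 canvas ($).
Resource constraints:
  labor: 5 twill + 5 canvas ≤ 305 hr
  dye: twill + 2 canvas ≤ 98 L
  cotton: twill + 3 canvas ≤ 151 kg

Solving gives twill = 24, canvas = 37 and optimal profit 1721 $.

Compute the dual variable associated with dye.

2

At the optimum: labor uses 305 of 305 (binding); dye uses 98 of 98 (binding); cotton uses 135 of 151 (slack = 16).
Since cotton is not tight, its dual is 0.
From A_Bᵀ y = c: 5·y_labor + 1·y_dye = 27; 5·y_labor + 2·y_dye = 29.
Solving: y_labor = 5, y_dye = 2.
Shadow price of dye = 2.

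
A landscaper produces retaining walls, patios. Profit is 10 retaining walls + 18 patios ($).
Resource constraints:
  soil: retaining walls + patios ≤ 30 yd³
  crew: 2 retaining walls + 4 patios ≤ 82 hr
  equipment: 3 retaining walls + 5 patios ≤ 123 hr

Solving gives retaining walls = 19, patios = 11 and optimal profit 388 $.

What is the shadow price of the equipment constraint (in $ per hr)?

At the optimum: soil uses 30 of 30 (binding); crew uses 82 of 82 (binding); equipment uses 112 of 123 (slack = 11).
Slack constraints have shadow price 0 (complementary slackness).
Dual feasibility on the basic columns requires 1·y_soil + 2·y_crew = 10, 1·y_soil + 4·y_crew = 18.
This yields shadow prices y_soil = 2, y_crew = 4.
Shadow price of equipment = 0.

0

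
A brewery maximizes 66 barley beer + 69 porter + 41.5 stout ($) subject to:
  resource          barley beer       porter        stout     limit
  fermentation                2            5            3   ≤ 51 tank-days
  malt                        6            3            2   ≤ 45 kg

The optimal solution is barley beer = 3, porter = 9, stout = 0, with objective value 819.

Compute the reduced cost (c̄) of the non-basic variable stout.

-1.5

At the optimum: fermentation uses 51 of 51 (binding); malt uses 45 of 45 (binding).
Dual feasibility on the basic columns requires 2·y_fermentation + 6·y_malt = 66, 5·y_fermentation + 3·y_malt = 69.
Solving: y_fermentation = 9, y_malt = 8.
Reduced cost of stout: c₃ − yᵀa₃ = 41.5 − (9·3 + 8·2) = 41.5 − 43 = -1.5.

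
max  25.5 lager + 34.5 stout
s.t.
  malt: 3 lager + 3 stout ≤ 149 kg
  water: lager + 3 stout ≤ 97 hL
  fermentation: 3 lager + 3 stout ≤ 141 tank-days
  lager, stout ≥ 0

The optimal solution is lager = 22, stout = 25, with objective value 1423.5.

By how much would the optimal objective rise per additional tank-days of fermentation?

Check each constraint at x*: malt 141/149 (slack 8); water 97/97 (tight); fermentation 141/141 (tight).
Since malt is not tight, its dual is 0.
Dual feasibility on the basic columns requires 1·y_water + 3·y_fermentation = 25.5, 3·y_water + 3·y_fermentation = 34.5.
Solving: y_water = 4.5, y_fermentation = 7.
Shadow price of fermentation = 7.

7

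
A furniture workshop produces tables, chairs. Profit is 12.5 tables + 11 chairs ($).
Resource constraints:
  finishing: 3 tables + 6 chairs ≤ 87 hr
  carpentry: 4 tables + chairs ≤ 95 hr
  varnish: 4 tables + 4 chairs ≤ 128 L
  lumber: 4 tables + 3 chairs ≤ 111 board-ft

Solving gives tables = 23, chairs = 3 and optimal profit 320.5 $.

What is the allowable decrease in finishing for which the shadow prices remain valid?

Binding constraints: finishing, carpentry. The basis is B = [[3,6],[4,1]] with det -21.
Per unit decrease in finishing, x* moves by d = (0.0476, -0.1905).
The basis stays optimal until chairs reaches 0; allowable decrease = 15.75 hr.

15.75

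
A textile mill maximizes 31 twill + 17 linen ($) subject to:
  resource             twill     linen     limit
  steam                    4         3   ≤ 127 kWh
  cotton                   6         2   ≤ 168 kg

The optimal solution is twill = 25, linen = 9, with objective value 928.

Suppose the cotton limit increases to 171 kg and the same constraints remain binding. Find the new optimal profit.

Check each constraint at x*: steam 127/127 (tight); cotton 168/168 (tight).
The binding rows give the dual system: 4·y_steam + 6·y_cotton = 31 and 3·y_steam + 2·y_cotton = 17.
This yields shadow prices y_steam = 4, y_cotton = 2.5.
Δz = y_cotton·Δb = 2.5 × (3) = 7.5, so new z* = 928 + 7.5 = 935.5.

935.5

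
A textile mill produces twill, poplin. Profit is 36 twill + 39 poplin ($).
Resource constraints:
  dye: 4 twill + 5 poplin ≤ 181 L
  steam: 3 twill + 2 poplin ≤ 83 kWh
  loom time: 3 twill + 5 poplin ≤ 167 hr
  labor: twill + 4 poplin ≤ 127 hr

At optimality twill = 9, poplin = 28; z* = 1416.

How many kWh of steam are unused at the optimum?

steam used = 3·9 + 2·28 = 83; slack = 83 − 83 = 0.

0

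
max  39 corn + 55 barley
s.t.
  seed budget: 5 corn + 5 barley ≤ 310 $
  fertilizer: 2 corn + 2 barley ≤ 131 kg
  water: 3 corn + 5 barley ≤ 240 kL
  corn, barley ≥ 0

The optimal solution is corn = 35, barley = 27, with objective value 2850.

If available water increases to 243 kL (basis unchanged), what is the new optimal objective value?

2874

Check each constraint at x*: seed budget 310/310 (tight); fertilizer 124/131 (slack 7); water 240/240 (tight).
By complementary slackness, y = 0 for the non-binding constraint.
Dual feasibility on the basic columns requires 5·y_seed budget + 3·y_water = 39, 5·y_seed budget + 5·y_water = 55.
Solving: y_seed budget = 3, y_water = 8.
Δz = y_water·Δb = 8 × (3) = 24, so new z* = 2850 + 24 = 2874.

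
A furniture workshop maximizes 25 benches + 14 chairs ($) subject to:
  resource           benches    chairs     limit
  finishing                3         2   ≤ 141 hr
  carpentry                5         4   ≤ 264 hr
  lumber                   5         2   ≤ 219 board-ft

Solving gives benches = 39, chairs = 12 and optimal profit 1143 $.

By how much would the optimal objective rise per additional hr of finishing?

5

Binding: finishing and lumber. Non-binding: carpentry (21 unused).
Since carpentry is not tight, its dual is 0.
The binding rows give the dual system: 3·y_finishing + 5·y_lumber = 25 and 2·y_finishing + 2·y_lumber = 14.
Solving: y_finishing = 5, y_lumber = 2.
Shadow price of finishing = 5.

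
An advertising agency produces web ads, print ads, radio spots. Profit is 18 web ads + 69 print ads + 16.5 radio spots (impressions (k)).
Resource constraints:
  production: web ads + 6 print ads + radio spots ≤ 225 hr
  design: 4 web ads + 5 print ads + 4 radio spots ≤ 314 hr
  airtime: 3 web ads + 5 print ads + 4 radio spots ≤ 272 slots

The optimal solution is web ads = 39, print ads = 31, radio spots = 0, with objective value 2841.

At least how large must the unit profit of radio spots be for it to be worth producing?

Check each constraint at x*: production 225/225 (tight); design 311/314 (slack 3); airtime 272/272 (tight).
Slack constraints have shadow price 0 (complementary slackness).
From A_Bᵀ y = c: 1·y_production + 3·y_airtime = 18; 6·y_production + 5·y_airtime = 69.
This yields shadow prices y_production = 9, y_airtime = 3.
radio spots enters the basis when its profit ≥ yᵀa₃ = 9·1 + 3·4 = 21.

21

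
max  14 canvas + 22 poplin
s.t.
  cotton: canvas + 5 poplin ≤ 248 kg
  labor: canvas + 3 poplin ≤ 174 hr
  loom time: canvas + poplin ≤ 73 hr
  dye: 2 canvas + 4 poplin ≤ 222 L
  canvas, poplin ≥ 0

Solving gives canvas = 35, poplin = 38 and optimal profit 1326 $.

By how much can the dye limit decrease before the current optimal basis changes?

Binding constraints: loom time, dye. The basis is B = [[1,1],[2,4]] with det 2.
Per unit decrease in dye, x* moves by d = (0.5, -0.5).
The basis stays optimal until poplin reaches 0; allowable decrease = 76 L.

76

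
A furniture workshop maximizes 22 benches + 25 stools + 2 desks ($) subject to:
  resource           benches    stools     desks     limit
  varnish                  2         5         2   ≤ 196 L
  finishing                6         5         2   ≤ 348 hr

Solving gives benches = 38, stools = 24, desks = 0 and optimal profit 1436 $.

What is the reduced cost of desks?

-8

Both varnish and finishing are binding at x*.
Dual feasibility on the basic columns requires 2·y_varnish + 6·y_finishing = 22, 5·y_varnish + 5·y_finishing = 25.
Solving: y_varnish = 2, y_finishing = 3.
Reduced cost of desks: c₃ − yᵀa₃ = 2 − (2·2 + 3·2) = 2 − 10 = -8.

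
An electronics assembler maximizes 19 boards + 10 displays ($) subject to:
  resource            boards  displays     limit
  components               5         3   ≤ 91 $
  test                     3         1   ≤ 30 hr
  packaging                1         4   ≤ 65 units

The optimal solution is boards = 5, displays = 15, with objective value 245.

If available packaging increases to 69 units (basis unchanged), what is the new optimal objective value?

At the optimum: components uses 70 of 91 (slack = 21); test uses 30 of 30 (binding); packaging uses 65 of 65 (binding).
Since components is not tight, its dual is 0.
Dual feasibility on the basic columns requires 3·y_test + 1·y_packaging = 19, 1·y_test + 4·y_packaging = 10.
→ y_test = 6 and y_packaging = 1.
Δz = y_packaging·Δb = 1 × (4) = 4, so new z* = 245 + 4 = 249.

249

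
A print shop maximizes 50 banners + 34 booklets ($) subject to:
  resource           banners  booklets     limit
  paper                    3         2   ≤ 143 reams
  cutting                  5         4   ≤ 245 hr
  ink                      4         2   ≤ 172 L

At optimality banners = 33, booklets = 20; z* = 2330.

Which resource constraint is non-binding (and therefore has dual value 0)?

paper

paper: 139/143 (slack 4)
cutting: 245/245 (binding)
ink: 172/172 (binding)
By complementary slackness, a constraint with positive slack has shadow price 0 → paper.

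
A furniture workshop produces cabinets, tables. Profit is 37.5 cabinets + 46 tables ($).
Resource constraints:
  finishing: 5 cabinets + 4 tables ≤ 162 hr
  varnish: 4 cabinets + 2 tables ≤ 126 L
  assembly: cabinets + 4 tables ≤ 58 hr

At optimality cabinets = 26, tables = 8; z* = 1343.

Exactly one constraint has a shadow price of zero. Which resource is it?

varnish

finishing: 162/162 (binding)
varnish: 120/126 (slack 6)
assembly: 58/58 (binding)
By complementary slackness, a constraint with positive slack has shadow price 0 → varnish.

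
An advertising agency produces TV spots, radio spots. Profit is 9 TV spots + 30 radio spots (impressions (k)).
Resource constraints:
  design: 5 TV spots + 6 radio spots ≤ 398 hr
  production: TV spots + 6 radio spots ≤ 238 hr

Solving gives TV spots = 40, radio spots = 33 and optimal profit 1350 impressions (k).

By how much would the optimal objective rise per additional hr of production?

At the optimum: design uses 398 of 398 (binding); production uses 238 of 238 (binding).
From A_Bᵀ y = c: 5·y_design + 1·y_production = 9; 6·y_design + 6·y_production = 30.
→ y_design = 1 and y_production = 4.
Shadow price of production = 4.

4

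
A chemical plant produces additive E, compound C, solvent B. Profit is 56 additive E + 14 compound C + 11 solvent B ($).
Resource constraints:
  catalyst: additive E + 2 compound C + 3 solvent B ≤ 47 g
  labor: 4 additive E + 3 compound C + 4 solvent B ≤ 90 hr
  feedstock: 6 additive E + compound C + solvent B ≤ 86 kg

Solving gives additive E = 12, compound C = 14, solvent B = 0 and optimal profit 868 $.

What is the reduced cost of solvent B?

Binding: labor and feedstock. Non-binding: catalyst (7 unused).
Slack constraints have shadow price 0 (complementary slackness).
Dual feasibility on the basic columns requires 4·y_labor + 6·y_feedstock = 56, 3·y_labor + 1·y_feedstock = 14.
→ y_labor = 2 and y_feedstock = 8.
Reduced cost of solvent B: c₃ − yᵀa₃ = 11 − (2·4 + 8·1) = 11 − 16 = -5.

-5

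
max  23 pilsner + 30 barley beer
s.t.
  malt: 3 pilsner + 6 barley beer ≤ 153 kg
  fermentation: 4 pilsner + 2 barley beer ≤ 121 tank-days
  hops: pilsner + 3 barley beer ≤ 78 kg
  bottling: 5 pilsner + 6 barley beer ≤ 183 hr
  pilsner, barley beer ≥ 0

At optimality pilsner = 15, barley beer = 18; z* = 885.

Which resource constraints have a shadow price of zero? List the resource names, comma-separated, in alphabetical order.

malt: 153/153 (binding)
fermentation: 96/121 (slack 25)
hops: 69/78 (slack 9)
bottling: 183/183 (binding)
By complementary slackness, a constraint with positive slack has shadow price 0 → fermentation, hops.

fermentation, hops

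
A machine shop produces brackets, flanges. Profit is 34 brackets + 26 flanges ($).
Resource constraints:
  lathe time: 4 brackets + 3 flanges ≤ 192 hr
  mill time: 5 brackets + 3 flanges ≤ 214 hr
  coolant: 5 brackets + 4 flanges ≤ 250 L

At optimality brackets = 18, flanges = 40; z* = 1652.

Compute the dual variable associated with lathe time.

At the optimum: lathe time uses 192 of 192 (binding); mill time uses 210 of 214 (slack = 4); coolant uses 250 of 250 (binding).
Slack constraints have shadow price 0 (complementary slackness).
The binding rows give the dual system: 4·y_lathe time + 5·y_coolant = 34 and 3·y_lathe time + 4·y_coolant = 26.
→ y_lathe time = 6 and y_coolant = 2.
Shadow price of lathe time = 6.

6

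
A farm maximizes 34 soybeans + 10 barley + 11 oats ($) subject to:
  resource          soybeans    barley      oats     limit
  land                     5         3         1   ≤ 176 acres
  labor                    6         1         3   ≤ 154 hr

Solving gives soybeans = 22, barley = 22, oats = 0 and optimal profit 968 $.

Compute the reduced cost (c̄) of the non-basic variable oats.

Check each constraint at x*: land 176/176 (tight); labor 154/154 (tight).
From A_Bᵀ y = c: 5·y_land + 6·y_labor = 34; 3·y_land + 1·y_labor = 10.
→ y_land = 2 and y_labor = 4.
Reduced cost of oats: c₃ − yᵀa₃ = 11 − (2·1 + 4·3) = 11 − 14 = -3.

-3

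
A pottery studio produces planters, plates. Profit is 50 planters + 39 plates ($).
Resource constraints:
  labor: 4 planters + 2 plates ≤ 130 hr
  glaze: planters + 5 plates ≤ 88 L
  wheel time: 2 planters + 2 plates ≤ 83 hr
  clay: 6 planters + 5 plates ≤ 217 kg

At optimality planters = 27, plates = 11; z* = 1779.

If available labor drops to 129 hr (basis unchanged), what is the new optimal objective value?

Binding: labor and clay. Non-binding: glaze (6 unused), wheel time (7 unused).
By complementary slackness, y = 0 for the non-binding constraints.
The binding rows give the dual system: 4·y_labor + 6·y_clay = 50 and 2·y_labor + 5·y_clay = 39.
→ y_labor = 2 and y_clay = 7.
Δz = y_labor·Δb = 2 × (-1) = -2, so new z* = 1779 − 2 = 1777.

1777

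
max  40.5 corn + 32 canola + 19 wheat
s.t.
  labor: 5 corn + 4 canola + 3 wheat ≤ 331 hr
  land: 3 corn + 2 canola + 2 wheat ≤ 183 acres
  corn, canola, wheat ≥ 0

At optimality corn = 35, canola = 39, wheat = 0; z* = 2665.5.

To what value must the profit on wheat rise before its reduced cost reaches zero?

Both labor and land are binding at x*.
From A_Bᵀ y = c: 5·y_labor + 3·y_land = 40.5; 4·y_labor + 2·y_land = 32.
This yields shadow prices y_labor = 7.5, y_land = 1.
wheat enters the basis when its profit ≥ yᵀa₃ = 7.5·3 + 1·2 = 24.5.

24.5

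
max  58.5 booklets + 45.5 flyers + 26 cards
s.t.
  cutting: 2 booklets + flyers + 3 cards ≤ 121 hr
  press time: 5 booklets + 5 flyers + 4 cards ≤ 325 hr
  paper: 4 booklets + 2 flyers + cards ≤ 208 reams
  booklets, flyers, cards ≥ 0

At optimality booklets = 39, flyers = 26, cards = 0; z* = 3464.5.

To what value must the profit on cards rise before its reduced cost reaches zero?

32.5

At the optimum: cutting uses 104 of 121 (slack = 17); press time uses 325 of 325 (binding); paper uses 208 of 208 (binding).
By complementary slackness, y = 0 for the non-binding constraint.
From A_Bᵀ y = c: 5·y_press time + 4·y_paper = 58.5; 5·y_press time + 2·y_paper = 45.5.
This yields shadow prices y_press time = 6.5, y_paper = 6.5.
cards enters the basis when its profit ≥ yᵀa₃ = 6.5·4 + 6.5·1 = 32.5.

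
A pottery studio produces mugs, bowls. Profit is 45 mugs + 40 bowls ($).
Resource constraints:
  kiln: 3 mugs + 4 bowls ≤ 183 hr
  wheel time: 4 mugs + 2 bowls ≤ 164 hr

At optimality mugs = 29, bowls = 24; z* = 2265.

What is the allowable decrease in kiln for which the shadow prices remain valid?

60

Binding constraints: kiln, wheel time. The basis is B = [[3,4],[4,2]] with det -10.
Per unit decrease in kiln, x* moves by d = (0.2, -0.4).
The basis stays optimal until bowls reaches 0; allowable decrease = 60 hr.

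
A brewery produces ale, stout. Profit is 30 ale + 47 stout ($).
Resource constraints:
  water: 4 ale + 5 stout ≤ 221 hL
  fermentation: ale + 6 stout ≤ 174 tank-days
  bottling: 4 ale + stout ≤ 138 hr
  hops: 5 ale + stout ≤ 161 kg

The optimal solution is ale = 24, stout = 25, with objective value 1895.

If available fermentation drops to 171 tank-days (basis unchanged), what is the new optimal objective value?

1889

Binding: water and fermentation. Non-binding: bottling (17 unused), hops (16 unused).
By complementary slackness, y = 0 for the non-binding constraints.
From A_Bᵀ y = c: 4·y_water + 1·y_fermentation = 30; 5·y_water + 6·y_fermentation = 47.
Solving: y_water = 7, y_fermentation = 2.
Δz = y_fermentation·Δb = 2 × (-3) = -6, so new z* = 1895 − 6 = 1889.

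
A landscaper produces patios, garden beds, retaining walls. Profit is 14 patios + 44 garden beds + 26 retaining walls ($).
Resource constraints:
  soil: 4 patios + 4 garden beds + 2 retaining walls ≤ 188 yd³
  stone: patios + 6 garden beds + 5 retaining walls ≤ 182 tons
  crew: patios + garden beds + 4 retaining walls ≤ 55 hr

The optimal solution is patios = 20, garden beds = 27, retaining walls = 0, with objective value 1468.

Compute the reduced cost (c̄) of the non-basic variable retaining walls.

Check each constraint at x*: soil 188/188 (tight); stone 182/182 (tight); crew 47/55 (slack 8).
Since crew is not tight, its dual is 0.
From A_Bᵀ y = c: 4·y_soil + 1·y_stone = 14; 4·y_soil + 6·y_stone = 44.
Solving: y_soil = 2, y_stone = 6.
Reduced cost of retaining walls: c₃ − yᵀa₃ = 26 − (2·2 + 6·5) = 26 − 34 = -8.

-8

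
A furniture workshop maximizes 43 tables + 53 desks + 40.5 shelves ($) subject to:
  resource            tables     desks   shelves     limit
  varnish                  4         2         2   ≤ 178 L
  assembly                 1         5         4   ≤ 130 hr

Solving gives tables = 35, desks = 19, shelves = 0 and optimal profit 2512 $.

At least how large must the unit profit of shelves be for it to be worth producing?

Check each constraint at x*: varnish 178/178 (tight); assembly 130/130 (tight).
Dual feasibility on the basic columns requires 4·y_varnish + 1·y_assembly = 43, 2·y_varnish + 5·y_assembly = 53.
Solving: y_varnish = 9, y_assembly = 7.
shelves enters the basis when its profit ≥ yᵀa₃ = 9·2 + 7·4 = 46.

46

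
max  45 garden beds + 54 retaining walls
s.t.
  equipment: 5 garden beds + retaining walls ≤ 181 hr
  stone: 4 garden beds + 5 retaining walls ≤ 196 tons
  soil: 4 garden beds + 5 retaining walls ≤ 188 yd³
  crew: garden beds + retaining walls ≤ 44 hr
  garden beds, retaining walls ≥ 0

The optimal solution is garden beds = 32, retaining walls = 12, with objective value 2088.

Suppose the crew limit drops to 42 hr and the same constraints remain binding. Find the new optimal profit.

At the optimum: equipment uses 172 of 181 (slack = 9); stone uses 188 of 196 (slack = 8); soil uses 188 of 188 (binding); crew uses 44 of 44 (binding).
Since equipment, stone are not tight, their duals are 0.
Dual feasibility on the basic columns requires 4·y_soil + 1·y_crew = 45, 5·y_soil + 1·y_crew = 54.
This yields shadow prices y_soil = 9, y_crew = 9.
Δz = y_crew·Δb = 9 × (-2) = -18, so new z* = 2088 − 18 = 2070.

2070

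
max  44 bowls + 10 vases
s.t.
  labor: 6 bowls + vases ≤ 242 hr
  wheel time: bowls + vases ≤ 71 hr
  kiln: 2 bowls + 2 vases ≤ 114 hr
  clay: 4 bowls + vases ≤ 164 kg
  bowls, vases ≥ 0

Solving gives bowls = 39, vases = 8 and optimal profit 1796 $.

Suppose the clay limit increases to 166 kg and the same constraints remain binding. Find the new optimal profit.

1812

At the optimum: labor uses 242 of 242 (binding); wheel time uses 47 of 71 (slack = 24); kiln uses 94 of 114 (slack = 20); clay uses 164 of 164 (binding).
By complementary slackness, y = 0 for the non-binding constraints.
The binding rows give the dual system: 6·y_labor + 4·y_clay = 44 and 1·y_labor + 1·y_clay = 10.
→ y_labor = 2 and y_clay = 8.
Δz = y_clay·Δb = 8 × (2) = 16, so new z* = 1796 + 16 = 1812.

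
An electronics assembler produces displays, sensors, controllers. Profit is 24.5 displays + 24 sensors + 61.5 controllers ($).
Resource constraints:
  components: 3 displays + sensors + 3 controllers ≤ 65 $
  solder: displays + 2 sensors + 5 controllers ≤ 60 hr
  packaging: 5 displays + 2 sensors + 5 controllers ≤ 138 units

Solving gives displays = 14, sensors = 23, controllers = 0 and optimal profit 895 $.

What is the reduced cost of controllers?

-1

Check each constraint at x*: components 65/65 (tight); solder 60/60 (tight); packaging 116/138 (slack 22).
Since packaging is not tight, its dual is 0.
Dual feasibility on the basic columns requires 3·y_components + 1·y_solder = 24.5, 1·y_components + 2·y_solder = 24.
Solving: y_components = 5, y_solder = 9.5.
Reduced cost of controllers: c₃ − yᵀa₃ = 61.5 − (5·3 + 9.5·5) = 61.5 − 62.5 = -1.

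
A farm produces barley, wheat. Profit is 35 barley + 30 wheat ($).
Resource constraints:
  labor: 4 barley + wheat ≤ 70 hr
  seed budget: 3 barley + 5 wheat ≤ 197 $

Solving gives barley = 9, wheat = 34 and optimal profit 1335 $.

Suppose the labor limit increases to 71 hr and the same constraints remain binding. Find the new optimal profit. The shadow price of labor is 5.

Δb = 1, so new z* = 1335 + (5)·(1) = 1335 + 5 = 1340.

1340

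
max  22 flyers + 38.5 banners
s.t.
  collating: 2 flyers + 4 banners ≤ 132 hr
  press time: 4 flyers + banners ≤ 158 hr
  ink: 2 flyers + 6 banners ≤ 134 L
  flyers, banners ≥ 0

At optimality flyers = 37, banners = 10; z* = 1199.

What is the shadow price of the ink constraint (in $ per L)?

Binding: press time and ink. Non-binding: collating (18 unused).
Slack constraints have shadow price 0 (complementary slackness).
Dual feasibility on the basic columns requires 4·y_press time + 2·y_ink = 22, 1·y_press time + 6·y_ink = 38.5.
Solving: y_press time = 2.5, y_ink = 6.
Shadow price of ink = 6.

6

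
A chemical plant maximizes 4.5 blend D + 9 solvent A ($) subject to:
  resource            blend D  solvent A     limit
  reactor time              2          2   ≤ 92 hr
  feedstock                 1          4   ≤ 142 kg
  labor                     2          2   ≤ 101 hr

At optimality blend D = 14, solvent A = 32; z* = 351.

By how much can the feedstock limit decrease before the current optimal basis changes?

96

Binding constraints: reactor time, feedstock. The basis is B = [[2,2],[1,4]] with det 6.
Per unit decrease in feedstock, x* moves by d = (0.3333, -0.3333).
The basis stays optimal until solvent A reaches 0; allowable decrease = 96 kg.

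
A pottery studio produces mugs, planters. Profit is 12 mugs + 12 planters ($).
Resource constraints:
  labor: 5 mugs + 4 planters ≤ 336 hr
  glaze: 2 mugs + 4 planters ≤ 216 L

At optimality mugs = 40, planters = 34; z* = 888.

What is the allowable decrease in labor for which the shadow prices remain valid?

Binding constraints: labor, glaze. The basis is B = [[5,4],[2,4]] with det 12.
Per unit decrease in labor, x* moves by d = (-0.3333, 0.1667).
The basis stays optimal until mugs reaches 0; allowable decrease = 120 hr.

120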